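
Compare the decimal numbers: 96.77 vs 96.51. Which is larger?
96.77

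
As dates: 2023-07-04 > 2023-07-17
False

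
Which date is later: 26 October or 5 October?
26 October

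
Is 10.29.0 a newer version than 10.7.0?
Yes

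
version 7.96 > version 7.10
True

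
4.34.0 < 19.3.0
True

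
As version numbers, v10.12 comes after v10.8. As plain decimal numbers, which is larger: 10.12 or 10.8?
10.8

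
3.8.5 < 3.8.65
True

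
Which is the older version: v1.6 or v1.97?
v1.6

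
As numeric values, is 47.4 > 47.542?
False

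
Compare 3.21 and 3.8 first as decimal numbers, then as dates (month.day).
As decimals: 3.21 < 3.8. As dates: 3/21 is later than 3/8 (day 21 > day 8).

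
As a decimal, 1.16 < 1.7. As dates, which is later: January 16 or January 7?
January 16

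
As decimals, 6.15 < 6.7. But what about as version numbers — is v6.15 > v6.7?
True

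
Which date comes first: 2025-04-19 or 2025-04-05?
2025-04-05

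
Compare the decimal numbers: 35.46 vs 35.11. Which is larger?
35.46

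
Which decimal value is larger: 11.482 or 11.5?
11.5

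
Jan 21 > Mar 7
False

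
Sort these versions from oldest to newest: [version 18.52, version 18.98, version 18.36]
[version 18.36, version 18.52, version 18.98]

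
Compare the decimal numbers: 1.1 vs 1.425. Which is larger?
1.425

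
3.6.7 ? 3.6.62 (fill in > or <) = <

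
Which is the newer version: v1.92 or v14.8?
v14.8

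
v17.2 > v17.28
False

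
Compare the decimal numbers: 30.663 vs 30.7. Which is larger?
30.7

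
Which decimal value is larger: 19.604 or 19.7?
19.7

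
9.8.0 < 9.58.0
True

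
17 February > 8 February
True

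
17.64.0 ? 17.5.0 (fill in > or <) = >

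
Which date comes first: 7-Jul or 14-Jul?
7-Jul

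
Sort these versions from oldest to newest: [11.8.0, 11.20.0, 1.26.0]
[1.26.0, 11.8.0, 11.20.0]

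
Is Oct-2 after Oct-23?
No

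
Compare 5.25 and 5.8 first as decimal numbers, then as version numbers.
As decimals: 5.25 < 5.8. As versions: v5.25 > v5.8 (minor version 25 > 8).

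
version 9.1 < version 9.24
True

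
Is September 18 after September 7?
Yes. Day 18 comes after day 7 in September — this is a date comparison, not a decimal one (the decimal 9.18 would be smaller than 9.7).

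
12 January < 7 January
False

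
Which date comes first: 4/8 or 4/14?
4/8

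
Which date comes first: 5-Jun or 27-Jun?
5-Jun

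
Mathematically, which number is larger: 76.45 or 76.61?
76.61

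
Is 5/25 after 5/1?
Yes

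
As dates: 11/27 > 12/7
False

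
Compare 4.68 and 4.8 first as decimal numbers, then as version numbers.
As decimals: 4.68 < 4.8. As versions: v4.68 > v4.8 (minor version 68 > 8).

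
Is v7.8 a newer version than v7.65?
No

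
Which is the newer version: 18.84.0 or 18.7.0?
18.84.0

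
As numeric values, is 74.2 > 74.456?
False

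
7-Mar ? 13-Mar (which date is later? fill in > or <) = <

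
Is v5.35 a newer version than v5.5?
Yes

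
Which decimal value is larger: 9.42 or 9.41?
9.42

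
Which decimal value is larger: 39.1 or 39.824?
39.824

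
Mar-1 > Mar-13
False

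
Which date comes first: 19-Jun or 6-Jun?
6-Jun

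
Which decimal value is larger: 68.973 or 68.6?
68.973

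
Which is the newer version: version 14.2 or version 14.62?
version 14.62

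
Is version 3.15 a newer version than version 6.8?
No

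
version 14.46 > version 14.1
True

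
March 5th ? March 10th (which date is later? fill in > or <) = <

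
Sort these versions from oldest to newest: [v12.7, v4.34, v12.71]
[v4.34, v12.7, v12.71]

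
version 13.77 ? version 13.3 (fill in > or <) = >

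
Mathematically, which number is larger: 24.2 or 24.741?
24.741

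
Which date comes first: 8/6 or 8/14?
8/6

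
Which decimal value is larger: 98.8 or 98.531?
98.8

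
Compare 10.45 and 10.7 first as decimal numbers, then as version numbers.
As decimals: 10.45 < 10.7. As versions: v10.45 > v10.7 (minor version 45 > 7).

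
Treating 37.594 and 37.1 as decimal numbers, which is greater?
37.594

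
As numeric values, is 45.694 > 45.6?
True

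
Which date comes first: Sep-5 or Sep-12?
Sep-5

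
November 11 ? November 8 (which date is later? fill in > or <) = >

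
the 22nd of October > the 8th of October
True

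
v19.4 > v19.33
False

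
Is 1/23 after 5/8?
No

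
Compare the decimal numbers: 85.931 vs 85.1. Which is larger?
85.931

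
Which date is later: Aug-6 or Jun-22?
Aug-6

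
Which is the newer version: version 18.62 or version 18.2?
version 18.62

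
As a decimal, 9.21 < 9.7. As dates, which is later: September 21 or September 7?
September 21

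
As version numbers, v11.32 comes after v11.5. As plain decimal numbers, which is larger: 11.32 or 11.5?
11.5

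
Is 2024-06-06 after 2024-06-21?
No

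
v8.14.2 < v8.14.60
True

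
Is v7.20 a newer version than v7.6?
Yes. Version numbers are compared segment by segment as integers, not as decimals: minor version 20 > 6, so v7.20 > v7.6 (even though the decimal 7.20 < 7.6).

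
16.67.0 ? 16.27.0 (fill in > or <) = >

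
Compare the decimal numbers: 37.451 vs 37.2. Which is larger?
37.451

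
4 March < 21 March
True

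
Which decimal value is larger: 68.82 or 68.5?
68.82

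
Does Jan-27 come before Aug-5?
Yes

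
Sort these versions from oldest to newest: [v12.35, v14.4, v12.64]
[v12.35, v12.64, v14.4]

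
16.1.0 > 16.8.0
False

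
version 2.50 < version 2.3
False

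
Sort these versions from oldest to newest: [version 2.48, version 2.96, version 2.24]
[version 2.24, version 2.48, version 2.96]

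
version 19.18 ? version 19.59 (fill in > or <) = <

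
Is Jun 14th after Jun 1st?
Yes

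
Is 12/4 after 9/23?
Yes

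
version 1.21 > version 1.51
False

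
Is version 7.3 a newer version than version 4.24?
Yes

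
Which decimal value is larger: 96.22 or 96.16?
96.22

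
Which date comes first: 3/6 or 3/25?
3/6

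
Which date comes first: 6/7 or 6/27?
6/7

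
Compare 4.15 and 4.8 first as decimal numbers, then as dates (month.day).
As decimals: 4.15 < 4.8. As dates: 4/15 is later than 4/8 (day 15 > day 8).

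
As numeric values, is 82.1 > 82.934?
False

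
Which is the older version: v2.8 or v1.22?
v1.22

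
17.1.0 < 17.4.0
True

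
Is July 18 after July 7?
Yes. Day 18 comes after day 7 in July — this is a date comparison, not a decimal one (the decimal 7.18 would be smaller than 7.7).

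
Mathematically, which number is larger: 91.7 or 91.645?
91.7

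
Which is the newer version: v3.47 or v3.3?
v3.47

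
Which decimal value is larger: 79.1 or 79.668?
79.668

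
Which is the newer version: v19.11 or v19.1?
v19.11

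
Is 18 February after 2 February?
Yes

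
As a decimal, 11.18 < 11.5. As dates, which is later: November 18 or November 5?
November 18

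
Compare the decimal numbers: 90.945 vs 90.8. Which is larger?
90.945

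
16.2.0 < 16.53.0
True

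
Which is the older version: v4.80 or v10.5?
v4.80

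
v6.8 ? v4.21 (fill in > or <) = >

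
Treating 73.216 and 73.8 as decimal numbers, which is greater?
73.8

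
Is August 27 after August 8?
Yes. Day 27 comes after day 8 in August — this is a date comparison, not a decimal one (the decimal 8.27 would be smaller than 8.8).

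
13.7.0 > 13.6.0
True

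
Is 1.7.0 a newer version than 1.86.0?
No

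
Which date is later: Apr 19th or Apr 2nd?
Apr 19th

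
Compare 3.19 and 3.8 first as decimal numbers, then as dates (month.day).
As decimals: 3.19 < 3.8. As dates: 3/19 is later than 3/8 (day 19 > day 8).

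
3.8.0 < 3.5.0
False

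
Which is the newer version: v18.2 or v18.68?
v18.68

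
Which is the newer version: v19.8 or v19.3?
v19.8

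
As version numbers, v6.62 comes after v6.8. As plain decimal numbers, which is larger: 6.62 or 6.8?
6.8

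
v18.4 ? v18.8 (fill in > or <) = <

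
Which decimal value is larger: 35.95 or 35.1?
35.95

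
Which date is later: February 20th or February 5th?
February 20th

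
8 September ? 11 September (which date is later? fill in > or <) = <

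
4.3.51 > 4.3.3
True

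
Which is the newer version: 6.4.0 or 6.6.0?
6.6.0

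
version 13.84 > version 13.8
True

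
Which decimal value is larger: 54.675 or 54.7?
54.7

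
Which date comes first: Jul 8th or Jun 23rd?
Jun 23rd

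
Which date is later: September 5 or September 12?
September 12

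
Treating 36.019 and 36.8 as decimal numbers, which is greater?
36.8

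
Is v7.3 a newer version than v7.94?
No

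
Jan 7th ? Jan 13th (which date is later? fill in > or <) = <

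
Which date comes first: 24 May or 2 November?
24 May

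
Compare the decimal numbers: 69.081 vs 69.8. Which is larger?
69.8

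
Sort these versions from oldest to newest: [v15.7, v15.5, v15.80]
[v15.5, v15.7, v15.80]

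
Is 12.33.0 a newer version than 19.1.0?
No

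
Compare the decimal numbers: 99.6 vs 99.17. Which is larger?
99.6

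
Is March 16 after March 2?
Yes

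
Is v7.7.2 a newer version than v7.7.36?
No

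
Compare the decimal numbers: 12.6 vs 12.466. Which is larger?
12.6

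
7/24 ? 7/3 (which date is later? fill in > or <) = >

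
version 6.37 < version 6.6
False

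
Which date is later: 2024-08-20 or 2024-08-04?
2024-08-20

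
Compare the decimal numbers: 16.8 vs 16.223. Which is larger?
16.8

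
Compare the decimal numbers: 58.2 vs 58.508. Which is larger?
58.508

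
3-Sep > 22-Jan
True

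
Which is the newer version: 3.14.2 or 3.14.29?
3.14.29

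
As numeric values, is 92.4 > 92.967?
False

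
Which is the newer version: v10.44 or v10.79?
v10.79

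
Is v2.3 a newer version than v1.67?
Yes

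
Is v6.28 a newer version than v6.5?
Yes. Version numbers are compared segment by segment as integers, not as decimals: minor version 28 > 5, so v6.28 > v6.5 (even though the decimal 6.28 < 6.5).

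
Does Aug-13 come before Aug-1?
No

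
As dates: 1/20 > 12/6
False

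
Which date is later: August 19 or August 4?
August 19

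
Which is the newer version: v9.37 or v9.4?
v9.37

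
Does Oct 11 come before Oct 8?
No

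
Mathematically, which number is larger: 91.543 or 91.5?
91.543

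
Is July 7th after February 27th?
Yes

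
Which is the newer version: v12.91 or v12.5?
v12.91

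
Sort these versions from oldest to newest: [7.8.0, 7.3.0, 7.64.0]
[7.3.0, 7.8.0, 7.64.0]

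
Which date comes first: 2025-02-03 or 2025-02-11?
2025-02-03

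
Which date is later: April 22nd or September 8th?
September 8th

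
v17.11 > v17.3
True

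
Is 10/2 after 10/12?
No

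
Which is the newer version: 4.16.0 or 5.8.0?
5.8.0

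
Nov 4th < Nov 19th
True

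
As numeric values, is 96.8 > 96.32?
True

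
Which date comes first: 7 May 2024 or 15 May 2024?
7 May 2024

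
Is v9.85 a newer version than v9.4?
Yes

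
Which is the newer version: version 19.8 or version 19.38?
version 19.38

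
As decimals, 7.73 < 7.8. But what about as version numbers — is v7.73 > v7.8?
True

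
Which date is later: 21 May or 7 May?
21 May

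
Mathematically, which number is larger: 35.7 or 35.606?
35.7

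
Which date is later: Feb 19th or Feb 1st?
Feb 19th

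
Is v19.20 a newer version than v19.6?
Yes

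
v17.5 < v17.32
True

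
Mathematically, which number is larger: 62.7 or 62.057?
62.7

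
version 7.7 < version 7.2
False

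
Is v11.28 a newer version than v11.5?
Yes. Version numbers are compared segment by segment as integers, not as decimals: minor version 28 > 5, so v11.28 > v11.5 (even though the decimal 11.28 < 11.5).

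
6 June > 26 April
True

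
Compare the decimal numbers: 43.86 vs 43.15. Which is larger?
43.86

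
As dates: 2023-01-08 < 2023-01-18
True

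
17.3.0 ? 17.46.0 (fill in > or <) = <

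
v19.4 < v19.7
True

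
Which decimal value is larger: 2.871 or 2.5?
2.871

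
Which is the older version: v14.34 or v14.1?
v14.1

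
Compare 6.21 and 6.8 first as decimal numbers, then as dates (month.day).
As decimals: 6.21 < 6.8. As dates: 6/21 is later than 6/8 (day 21 > day 8).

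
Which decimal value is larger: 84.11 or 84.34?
84.34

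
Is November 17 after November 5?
Yes. Day 17 comes after day 5 in November — this is a date comparison, not a decimal one (the decimal 11.17 would be smaller than 11.5).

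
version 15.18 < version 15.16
False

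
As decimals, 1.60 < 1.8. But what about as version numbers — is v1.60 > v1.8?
True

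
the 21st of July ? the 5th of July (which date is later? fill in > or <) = >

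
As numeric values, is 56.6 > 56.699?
False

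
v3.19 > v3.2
True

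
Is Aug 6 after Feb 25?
Yes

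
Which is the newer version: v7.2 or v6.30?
v7.2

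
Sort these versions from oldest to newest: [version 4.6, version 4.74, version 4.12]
[version 4.6, version 4.12, version 4.74]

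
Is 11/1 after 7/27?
Yes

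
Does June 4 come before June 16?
Yes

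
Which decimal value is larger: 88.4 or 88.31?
88.4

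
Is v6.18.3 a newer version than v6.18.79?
No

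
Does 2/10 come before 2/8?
No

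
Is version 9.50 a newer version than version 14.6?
No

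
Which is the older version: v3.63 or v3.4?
v3.4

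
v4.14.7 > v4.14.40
False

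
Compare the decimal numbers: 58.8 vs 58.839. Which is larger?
58.839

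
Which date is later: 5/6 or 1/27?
5/6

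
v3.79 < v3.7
False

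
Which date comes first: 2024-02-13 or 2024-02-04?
2024-02-04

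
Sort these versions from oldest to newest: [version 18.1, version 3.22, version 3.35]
[version 3.22, version 3.35, version 18.1]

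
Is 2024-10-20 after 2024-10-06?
Yes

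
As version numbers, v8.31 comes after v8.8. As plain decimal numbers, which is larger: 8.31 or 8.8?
8.8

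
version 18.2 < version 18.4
True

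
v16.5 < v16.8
True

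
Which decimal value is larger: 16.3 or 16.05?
16.3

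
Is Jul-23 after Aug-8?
No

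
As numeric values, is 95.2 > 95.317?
False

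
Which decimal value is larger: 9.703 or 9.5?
9.703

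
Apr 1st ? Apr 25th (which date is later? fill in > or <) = <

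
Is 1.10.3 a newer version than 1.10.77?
No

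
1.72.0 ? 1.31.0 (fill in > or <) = >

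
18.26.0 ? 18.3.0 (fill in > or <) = >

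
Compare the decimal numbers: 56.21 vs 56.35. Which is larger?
56.35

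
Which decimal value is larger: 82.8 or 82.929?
82.929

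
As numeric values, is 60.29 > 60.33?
False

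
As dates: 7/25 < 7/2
False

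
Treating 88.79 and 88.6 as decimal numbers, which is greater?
88.79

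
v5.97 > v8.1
False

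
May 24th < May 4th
False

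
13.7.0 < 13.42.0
True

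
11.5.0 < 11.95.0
True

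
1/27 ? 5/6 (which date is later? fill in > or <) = <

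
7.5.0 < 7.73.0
True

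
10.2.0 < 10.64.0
True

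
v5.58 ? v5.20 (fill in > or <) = >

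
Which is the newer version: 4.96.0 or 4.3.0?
4.96.0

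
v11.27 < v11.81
True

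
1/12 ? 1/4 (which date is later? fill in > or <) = >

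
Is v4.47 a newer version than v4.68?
No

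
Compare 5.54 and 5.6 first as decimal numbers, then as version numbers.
As decimals: 5.54 < 5.6. As versions: v5.54 > v5.6 (minor version 54 > 6).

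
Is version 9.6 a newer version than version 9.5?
Yes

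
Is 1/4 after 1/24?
No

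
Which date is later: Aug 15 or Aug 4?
Aug 15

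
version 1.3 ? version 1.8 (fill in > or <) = <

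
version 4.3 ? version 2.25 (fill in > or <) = >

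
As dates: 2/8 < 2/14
True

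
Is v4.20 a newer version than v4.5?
Yes. Version numbers are compared segment by segment as integers, not as decimals: minor version 20 > 5, so v4.20 > v4.5 (even though the decimal 4.20 < 4.5).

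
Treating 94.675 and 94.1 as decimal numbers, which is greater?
94.675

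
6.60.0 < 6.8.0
False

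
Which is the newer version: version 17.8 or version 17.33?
version 17.33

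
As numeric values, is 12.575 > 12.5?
True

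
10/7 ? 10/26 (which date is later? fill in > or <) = <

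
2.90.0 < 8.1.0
True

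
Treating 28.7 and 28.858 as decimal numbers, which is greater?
28.858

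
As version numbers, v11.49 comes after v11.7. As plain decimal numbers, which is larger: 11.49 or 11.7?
11.7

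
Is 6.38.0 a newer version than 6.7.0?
Yes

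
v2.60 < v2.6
False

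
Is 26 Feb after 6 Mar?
No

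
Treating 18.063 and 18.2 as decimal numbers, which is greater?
18.2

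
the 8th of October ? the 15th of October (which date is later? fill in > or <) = <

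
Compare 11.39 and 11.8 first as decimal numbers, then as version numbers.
As decimals: 11.39 < 11.8. As versions: v11.39 > v11.8 (minor version 39 > 8).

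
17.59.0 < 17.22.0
False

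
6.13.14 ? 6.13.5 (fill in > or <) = >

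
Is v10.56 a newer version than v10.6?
Yes. Version numbers are compared segment by segment as integers, not as decimals: minor version 56 > 6, so v10.56 > v10.6 (even though the decimal 10.56 < 10.6).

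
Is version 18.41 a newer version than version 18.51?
No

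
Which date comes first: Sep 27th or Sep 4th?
Sep 4th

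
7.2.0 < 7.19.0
True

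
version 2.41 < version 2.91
True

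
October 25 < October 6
False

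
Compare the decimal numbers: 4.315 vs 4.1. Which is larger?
4.315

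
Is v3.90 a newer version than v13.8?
No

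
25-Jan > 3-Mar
False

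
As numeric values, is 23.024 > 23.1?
False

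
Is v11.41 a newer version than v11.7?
Yes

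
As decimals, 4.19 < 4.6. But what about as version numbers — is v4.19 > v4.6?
True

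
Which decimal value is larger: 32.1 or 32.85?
32.85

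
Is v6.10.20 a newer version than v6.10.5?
Yes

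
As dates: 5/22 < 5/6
False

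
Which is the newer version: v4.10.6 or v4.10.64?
v4.10.64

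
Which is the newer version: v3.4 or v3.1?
v3.4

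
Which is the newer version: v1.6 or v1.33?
v1.33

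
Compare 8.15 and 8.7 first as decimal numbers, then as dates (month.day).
As decimals: 8.15 < 8.7. As dates: 8/15 is later than 8/7 (day 15 > day 7).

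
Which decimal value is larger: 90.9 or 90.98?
90.98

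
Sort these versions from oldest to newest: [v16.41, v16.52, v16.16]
[v16.16, v16.41, v16.52]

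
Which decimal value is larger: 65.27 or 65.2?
65.27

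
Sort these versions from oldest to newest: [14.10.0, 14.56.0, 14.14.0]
[14.10.0, 14.14.0, 14.56.0]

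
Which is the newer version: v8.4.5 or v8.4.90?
v8.4.90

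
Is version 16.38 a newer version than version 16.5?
Yes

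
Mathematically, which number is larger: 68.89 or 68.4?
68.89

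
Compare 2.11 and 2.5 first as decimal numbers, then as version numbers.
As decimals: 2.11 < 2.5. As versions: v2.11 > v2.5 (minor version 11 > 5).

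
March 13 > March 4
True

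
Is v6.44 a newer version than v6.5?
Yes. Version numbers are compared segment by segment as integers, not as decimals: minor version 44 > 5, so v6.44 > v6.5 (even though the decimal 6.44 < 6.5).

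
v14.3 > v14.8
False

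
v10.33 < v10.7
False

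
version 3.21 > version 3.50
False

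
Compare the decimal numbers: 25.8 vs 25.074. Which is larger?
25.8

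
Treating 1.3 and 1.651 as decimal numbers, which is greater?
1.651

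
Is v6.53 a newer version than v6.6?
Yes. Version numbers are compared segment by segment as integers, not as decimals: minor version 53 > 6, so v6.53 > v6.6 (even though the decimal 6.53 < 6.6).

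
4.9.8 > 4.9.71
False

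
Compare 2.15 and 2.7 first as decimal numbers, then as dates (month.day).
As decimals: 2.15 < 2.7. As dates: 2/15 is later than 2/7 (day 15 > day 7).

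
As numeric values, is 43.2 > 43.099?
True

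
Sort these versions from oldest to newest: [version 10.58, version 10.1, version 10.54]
[version 10.1, version 10.54, version 10.58]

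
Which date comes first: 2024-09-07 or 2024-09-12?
2024-09-07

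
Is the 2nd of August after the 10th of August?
No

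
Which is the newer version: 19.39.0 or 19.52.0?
19.52.0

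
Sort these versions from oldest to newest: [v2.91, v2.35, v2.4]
[v2.4, v2.35, v2.91]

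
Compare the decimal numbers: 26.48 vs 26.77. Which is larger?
26.77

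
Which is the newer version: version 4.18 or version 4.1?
version 4.18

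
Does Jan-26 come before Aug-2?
Yes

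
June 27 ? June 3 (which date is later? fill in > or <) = >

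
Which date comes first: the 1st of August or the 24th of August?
the 1st of August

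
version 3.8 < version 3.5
False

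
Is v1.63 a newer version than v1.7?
Yes. Version numbers are compared segment by segment as integers, not as decimals: minor version 63 > 7, so v1.63 > v1.7 (even though the decimal 1.63 < 1.7).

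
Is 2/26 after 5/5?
No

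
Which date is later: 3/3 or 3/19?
3/19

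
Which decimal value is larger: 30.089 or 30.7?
30.7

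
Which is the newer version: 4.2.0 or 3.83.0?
4.2.0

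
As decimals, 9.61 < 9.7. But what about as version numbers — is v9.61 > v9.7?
True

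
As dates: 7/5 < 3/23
False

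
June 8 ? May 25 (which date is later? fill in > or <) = >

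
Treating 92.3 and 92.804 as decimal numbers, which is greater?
92.804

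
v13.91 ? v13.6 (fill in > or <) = >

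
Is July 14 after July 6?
Yes. Day 14 comes after day 6 in July — this is a date comparison, not a decimal one (the decimal 7.14 would be smaller than 7.6).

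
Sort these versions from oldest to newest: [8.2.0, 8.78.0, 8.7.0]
[8.2.0, 8.7.0, 8.78.0]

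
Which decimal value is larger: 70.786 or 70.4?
70.786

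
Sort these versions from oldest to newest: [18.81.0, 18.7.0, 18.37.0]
[18.7.0, 18.37.0, 18.81.0]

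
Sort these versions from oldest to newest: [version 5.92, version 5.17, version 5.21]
[version 5.17, version 5.21, version 5.92]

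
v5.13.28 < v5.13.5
False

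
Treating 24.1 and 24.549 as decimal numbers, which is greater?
24.549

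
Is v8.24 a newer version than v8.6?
Yes. Version numbers are compared segment by segment as integers, not as decimals: minor version 24 > 6, so v8.24 > v8.6 (even though the decimal 8.24 < 8.6).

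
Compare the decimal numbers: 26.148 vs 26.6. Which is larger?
26.6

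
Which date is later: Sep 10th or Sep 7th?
Sep 10th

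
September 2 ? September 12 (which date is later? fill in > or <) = <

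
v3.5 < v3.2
False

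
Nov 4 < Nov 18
True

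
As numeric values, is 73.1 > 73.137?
False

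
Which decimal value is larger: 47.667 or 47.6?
47.667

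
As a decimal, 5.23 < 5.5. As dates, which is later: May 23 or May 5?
May 23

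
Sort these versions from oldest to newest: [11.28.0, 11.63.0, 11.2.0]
[11.2.0, 11.28.0, 11.63.0]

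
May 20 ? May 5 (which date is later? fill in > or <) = >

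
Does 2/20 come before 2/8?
No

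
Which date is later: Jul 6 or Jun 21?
Jul 6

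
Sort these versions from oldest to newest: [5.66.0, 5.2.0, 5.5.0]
[5.2.0, 5.5.0, 5.66.0]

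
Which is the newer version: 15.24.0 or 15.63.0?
15.63.0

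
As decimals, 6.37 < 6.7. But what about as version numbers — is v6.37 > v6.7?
True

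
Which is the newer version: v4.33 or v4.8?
v4.33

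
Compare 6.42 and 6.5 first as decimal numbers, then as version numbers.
As decimals: 6.42 < 6.5. As versions: v6.42 > v6.5 (minor version 42 > 5).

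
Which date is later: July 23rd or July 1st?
July 23rd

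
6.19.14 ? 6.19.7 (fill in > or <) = >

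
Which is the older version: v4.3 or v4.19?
v4.3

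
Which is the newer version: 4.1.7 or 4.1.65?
4.1.65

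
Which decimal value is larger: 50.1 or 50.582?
50.582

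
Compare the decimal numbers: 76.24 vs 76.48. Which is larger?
76.48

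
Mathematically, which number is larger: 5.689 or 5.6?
5.689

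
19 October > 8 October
True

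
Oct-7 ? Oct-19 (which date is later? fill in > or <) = <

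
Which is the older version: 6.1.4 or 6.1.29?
6.1.4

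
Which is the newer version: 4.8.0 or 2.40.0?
4.8.0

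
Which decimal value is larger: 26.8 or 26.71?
26.8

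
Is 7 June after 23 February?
Yes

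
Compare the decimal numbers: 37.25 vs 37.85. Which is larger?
37.85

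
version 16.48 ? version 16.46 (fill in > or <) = >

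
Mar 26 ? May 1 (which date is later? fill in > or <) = <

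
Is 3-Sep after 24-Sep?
No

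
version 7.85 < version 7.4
False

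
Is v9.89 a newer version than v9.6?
Yes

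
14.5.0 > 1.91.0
True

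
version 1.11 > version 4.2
False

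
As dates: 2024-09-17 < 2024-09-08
False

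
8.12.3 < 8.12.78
True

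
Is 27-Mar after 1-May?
No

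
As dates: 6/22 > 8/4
False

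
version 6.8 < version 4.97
False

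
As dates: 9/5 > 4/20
True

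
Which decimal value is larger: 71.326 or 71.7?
71.7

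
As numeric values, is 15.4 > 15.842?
False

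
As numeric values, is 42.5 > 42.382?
True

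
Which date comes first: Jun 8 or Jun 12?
Jun 8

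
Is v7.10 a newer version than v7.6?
Yes. Version numbers are compared segment by segment as integers, not as decimals: minor version 10 > 6, so v7.10 > v7.6 (even though the decimal 7.10 < 7.6).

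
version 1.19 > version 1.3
True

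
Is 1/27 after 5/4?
No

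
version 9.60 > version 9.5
True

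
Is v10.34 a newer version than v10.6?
Yes. Version numbers are compared segment by segment as integers, not as decimals: minor version 34 > 6, so v10.34 > v10.6 (even though the decimal 10.34 < 10.6).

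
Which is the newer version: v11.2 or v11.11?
v11.11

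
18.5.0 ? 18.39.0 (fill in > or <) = <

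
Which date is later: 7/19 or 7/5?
7/19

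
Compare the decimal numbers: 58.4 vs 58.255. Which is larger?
58.4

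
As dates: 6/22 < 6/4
False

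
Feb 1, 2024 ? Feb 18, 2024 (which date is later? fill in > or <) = <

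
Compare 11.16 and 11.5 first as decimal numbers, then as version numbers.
As decimals: 11.16 < 11.5. As versions: v11.16 > v11.5 (minor version 16 > 5).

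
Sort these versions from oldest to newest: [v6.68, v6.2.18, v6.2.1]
[v6.2.1, v6.2.18, v6.68]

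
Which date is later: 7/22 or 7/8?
7/22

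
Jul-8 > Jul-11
False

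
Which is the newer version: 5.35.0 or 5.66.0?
5.66.0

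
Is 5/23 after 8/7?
No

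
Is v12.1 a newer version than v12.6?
No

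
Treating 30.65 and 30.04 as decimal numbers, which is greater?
30.65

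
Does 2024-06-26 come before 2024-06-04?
No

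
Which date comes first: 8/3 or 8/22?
8/3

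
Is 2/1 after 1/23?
Yes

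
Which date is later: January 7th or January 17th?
January 17th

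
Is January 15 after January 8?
Yes. Day 15 comes after day 8 in January — this is a date comparison, not a decimal one (the decimal 1.15 would be smaller than 1.8).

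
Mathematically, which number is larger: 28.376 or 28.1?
28.376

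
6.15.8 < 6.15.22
True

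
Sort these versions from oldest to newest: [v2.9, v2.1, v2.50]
[v2.1, v2.9, v2.50]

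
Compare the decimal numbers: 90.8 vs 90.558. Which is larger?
90.8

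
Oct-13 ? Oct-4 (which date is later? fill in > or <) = >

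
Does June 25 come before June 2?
No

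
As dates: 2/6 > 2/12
False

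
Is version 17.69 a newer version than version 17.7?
Yes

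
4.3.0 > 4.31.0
False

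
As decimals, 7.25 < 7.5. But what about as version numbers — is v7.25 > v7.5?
True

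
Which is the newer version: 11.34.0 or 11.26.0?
11.34.0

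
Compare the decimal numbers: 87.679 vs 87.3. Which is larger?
87.679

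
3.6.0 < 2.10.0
False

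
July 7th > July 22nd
False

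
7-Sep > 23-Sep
False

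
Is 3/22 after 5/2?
No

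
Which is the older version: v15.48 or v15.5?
v15.5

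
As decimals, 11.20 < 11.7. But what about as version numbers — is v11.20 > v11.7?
True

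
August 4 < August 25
True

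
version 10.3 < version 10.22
True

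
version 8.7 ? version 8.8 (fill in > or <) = <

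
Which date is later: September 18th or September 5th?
September 18th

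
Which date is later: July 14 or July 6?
July 14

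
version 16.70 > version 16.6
True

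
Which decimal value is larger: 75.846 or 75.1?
75.846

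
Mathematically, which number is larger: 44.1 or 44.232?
44.232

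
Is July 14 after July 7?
Yes. Day 14 comes after day 7 in July — this is a date comparison, not a decimal one (the decimal 7.14 would be smaller than 7.7).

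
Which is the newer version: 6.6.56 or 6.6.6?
6.6.56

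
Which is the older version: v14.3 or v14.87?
v14.3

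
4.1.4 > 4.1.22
False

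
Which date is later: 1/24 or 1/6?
1/24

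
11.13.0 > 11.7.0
True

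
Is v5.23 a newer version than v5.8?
Yes. Version numbers are compared segment by segment as integers, not as decimals: minor version 23 > 8, so v5.23 > v5.8 (even though the decimal 5.23 < 5.8).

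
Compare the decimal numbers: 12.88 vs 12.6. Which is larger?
12.88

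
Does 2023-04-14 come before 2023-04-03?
No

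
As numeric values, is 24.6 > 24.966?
False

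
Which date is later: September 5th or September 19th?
September 19th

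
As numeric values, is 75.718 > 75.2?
True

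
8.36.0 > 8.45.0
False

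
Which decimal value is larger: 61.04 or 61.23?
61.23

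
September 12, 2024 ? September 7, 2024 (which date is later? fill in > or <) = >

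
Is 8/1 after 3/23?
Yes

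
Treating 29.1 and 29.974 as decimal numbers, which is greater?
29.974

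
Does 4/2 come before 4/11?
Yes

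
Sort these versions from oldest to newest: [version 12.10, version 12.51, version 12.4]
[version 12.4, version 12.10, version 12.51]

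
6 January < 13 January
True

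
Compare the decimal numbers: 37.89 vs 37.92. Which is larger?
37.92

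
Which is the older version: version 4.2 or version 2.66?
version 2.66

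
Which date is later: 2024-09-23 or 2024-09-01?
2024-09-23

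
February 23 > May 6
False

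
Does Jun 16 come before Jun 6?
No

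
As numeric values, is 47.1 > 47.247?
False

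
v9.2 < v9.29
True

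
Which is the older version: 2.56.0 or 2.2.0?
2.2.0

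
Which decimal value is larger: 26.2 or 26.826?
26.826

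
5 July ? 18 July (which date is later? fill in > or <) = <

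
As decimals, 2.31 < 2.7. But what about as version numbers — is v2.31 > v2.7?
True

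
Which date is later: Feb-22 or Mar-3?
Mar-3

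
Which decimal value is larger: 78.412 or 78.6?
78.6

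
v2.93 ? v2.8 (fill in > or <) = >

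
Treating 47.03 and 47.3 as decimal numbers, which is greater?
47.3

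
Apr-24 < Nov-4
True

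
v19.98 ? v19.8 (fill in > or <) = >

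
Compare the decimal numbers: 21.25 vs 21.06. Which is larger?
21.25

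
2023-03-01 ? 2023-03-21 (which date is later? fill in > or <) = <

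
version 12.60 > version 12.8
True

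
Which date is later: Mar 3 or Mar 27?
Mar 27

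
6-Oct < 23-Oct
True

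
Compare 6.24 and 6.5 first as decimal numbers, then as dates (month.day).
As decimals: 6.24 < 6.5. As dates: 6/24 is later than 6/5 (day 24 > day 5).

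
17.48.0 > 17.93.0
False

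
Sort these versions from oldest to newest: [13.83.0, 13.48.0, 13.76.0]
[13.48.0, 13.76.0, 13.83.0]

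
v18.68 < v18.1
False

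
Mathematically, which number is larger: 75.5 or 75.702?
75.702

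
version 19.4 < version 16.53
False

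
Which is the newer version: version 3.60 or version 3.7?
version 3.60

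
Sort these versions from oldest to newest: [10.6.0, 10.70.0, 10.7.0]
[10.6.0, 10.7.0, 10.70.0]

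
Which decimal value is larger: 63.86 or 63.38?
63.86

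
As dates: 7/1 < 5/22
False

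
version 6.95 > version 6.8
True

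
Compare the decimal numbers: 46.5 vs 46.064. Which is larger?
46.5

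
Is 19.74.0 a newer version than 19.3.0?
Yes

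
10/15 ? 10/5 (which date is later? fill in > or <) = >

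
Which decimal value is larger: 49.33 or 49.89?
49.89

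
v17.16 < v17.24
True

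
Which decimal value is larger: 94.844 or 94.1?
94.844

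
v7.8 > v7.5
True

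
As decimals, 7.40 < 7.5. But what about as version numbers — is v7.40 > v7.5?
True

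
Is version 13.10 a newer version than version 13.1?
Yes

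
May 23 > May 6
True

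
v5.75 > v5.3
True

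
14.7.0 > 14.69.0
False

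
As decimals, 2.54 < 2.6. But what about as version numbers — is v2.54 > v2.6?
True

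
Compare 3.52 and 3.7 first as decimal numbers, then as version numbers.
As decimals: 3.52 < 3.7. As versions: v3.52 > v3.7 (minor version 52 > 7).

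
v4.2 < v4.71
True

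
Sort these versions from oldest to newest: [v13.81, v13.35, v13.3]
[v13.3, v13.35, v13.81]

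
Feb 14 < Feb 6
False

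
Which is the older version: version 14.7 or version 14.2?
version 14.2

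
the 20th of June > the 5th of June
True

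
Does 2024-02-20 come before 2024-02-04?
No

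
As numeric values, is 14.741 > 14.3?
True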